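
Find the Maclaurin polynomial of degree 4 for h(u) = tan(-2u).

-8*u^3/3 - 2*u

Use the known series and substitute for the argument.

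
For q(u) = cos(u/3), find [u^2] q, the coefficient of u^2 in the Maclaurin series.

c_2 = q′′(0)/2! = -1/18.

-1/18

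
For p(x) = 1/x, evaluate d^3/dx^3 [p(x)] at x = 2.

-3/8

Use the known series and substitute for the argument.
The coefficient of (x - 2)^3 in the expansion is -1/16, so p′′′(2) = 3! * (-1/16) = -3/8.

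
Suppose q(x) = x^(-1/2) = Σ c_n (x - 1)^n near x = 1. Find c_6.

231/1024

c_6 = q^(6)(1)/6! = 231/1024.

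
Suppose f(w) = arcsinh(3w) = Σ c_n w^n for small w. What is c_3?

-9/2

[w^0] = 0;  [w^1] = 3;  [w^2] = 0;  [w^3] = -9/2.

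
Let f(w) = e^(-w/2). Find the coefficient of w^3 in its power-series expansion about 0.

-1/48

f(0) = 1
f′(0) = -1/2
f′′(0) = 1/4
f′′′(0) = -1/8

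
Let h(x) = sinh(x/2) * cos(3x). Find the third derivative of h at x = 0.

Multiply the two series term by term and collect like powers.
The coefficient of x^3 in the expansion is -107/48, so h′′′(0) = 3! * (-107/48) = -107/8.

-107/8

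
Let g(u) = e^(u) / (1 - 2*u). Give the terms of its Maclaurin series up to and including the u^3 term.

Expand 1/(denominator) as a geometric series and multiply by the numerator's series.
g(0) = 1
g′(0) = 3
g′′(0) = 13
g′′′(0) = 79
Then c_k = g^(k)(0)/k! gives each Taylor coefficient.

79*u^3/6 + 13*u^2/2 + 3*u + 1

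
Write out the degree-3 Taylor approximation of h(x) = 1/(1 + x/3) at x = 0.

h(0) = 1
h′(0) = -1/3
h′′(0) = 2/9
h′′′(0) = -2/9
The Taylor polynomial is Σ h^(k)(0)/k! · x^k.

-x^3/27 + x^2/9 - x/3 + 1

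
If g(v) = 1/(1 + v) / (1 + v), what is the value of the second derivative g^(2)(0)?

6

Take the Cauchy product of the two expansions.
From the series, [v^2] g = 3; multiply by 2! = 2 to get 6.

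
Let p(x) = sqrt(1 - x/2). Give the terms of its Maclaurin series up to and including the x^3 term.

-x^3/128 - x^2/32 - x/4 + 1

Apply the Taylor formula c_k = f^(k)(a)/k!.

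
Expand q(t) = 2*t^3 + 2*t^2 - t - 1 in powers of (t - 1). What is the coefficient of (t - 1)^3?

q(1) = 2
q′(1) = 9
q′′(1) = 16
q′′′(1) = 12

2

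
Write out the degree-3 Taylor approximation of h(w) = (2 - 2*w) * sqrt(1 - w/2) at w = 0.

Shift and add copies of the series according to the polynomial's terms.
h(0) = 2
h′(0) = -5/2
h′′(0) = 7/8
h′′′(0) = 9/32
The Taylor polynomial is Σ h^(k)(0)/k! · w^k.

3*w^3/64 + 7*w^2/16 - 5*w/2 + 2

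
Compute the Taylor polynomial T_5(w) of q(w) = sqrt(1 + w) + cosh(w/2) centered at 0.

7*w^5/256 - 7*w^4/192 + w^3/16 + w/2 + 2

Combine the two series term by term.
[w^0] = 2;  [w^1] = 1/2;  [w^2] = 0;  [w^3] = 1/16;  [w^4] = -7/192;  [w^5] = 7/256.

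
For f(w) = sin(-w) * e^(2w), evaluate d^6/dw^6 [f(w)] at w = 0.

Multiply the two series term by term and collect like powers.
From the series, [w^6] f = -11/180; multiply by 6! = 720 to get -44.

-44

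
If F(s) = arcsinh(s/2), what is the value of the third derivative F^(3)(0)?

-1/8

The coefficient of s^3 in the expansion is -1/48, so F′′′(0) = 3! * (-1/48) = -1/8.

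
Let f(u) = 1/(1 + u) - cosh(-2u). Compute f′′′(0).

-6

Add the two expansions coefficient-wise.
The coefficient of u^3 in the expansion is -1, so f′′′(0) = 3! * (-1) = -6.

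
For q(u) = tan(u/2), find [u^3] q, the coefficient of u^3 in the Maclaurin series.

1/24

Differentiate repeatedly and evaluate at the center.
q(0) = 0
q′(0) = 1/2
q′′(0) = 0
q′′′(0) = 1/4
So c_3 = q′′′(0)/3! = 1/24.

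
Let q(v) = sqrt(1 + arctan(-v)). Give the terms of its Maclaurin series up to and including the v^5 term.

Let u equal the inner series; expand the outer function in u and truncate.
[v^0] = 1;  [v^1] = -1/2;  [v^2] = -1/8;  [v^3] = 5/48;  [v^4] = 17/384;  [v^5] = -83/1280.

-83*v^5/1280 + 17*v^4/384 + 5*v^3/48 - v^2/8 - v/2 + 1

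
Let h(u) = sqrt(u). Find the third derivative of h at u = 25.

The coefficient of (u - 25)^3 in the expansion is 1/50000, so h′′′(25) = 3! * (1/50000) = 3/25000.

3/25000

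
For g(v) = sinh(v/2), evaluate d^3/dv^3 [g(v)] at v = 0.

Use the known series and substitute for the argument.
The coefficient of v^3 in the expansion is 1/48, so g′′′(0) = 3! * (1/48) = 1/8.

1/8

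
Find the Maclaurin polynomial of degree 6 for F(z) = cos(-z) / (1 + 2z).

Write out both Maclaurin series and multiply, keeping only the needed powers.
F(0) = 1
F′(0) = -2
F′′(0) = 7
F′′′(0) = -42
F^(4)(0) = 337
F^(5)(0) = -3370
F^(6)(0) = 40439
The Taylor polynomial is Σ F^(k)(0)/k! · z^k.

40439*z^6/720 - 337*z^5/12 + 337*z^4/24 - 7*z^3 + 7*z^2/2 - 2*z + 1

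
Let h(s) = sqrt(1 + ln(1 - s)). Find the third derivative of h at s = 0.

-17/8

Let u equal the inner series; expand the outer function in u and truncate.
The coefficient of s^3 in the expansion is -17/48, so h′′′(0) = 3! * (-17/48) = -17/8.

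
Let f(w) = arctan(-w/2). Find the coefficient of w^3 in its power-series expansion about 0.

f(0) = 0
f′(0) = -1/2
f′′(0) = 0
f′′′(0) = 1/4
So c_3 = f′′′(0)/3! = 1/24.

1/24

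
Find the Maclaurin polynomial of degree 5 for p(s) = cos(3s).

Apply the Taylor formula c_k = f^(k)(a)/k!.
p(0) = 1
p′(0) = 0
p′′(0) = -9
p′′′(0) = 0
p^(4)(0) = 81
p^(5)(0) = 0
Then c_k = p^(k)(0)/k! gives each Taylor coefficient.

27*s^4/8 - 9*s^2/2 + 1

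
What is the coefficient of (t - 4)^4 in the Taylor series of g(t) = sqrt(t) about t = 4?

[(t - 4)^0] = 2;  [(t - 4)^1] = 1/4;  [(t - 4)^2] = -1/64;  [(t - 4)^3] = 1/512;  [(t - 4)^4] = -5/16384.

-5/16384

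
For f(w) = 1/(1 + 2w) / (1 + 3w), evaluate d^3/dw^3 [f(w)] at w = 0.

-390

Take the Cauchy product of the two expansions.
The coefficient of w^3 in the expansion is -65, so f′′′(0) = 3! * (-65) = -390.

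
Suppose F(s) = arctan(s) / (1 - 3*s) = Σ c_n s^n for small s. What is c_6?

1173/5

Multiply the numerator's expansion by the denominator's geometric series.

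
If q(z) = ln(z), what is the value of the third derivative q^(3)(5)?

The coefficient of (z - 5)^3 in the expansion is 1/375, so q′′′(5) = 3! * (1/375) = 2/125.

2/125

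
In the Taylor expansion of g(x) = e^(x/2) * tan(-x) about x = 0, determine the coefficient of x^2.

Expand each factor separately, then convolve coefficients.
g(0) = 0
g′(0) = -1
g′′(0) = -1

-1/2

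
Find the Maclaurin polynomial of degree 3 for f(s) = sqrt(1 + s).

Use the known series and substitute for the argument.

s^3/16 - s^2/8 + s/2 + 1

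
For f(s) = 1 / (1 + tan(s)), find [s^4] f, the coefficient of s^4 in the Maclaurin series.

5/3

Write 1/(1+u) = 1 - u + u^2 - u^3 + ... and substitute the series for u.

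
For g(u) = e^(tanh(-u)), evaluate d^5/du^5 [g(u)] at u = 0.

Substitute the inner expansion into the outer series and collect powers.
The coefficient of u^5 in the expansion is 1/40, so g^(5)(0) = 5! * (1/40) = 3.

3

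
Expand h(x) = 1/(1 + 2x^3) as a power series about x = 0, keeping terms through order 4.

h(0) = 1
h′(0) = 0
h′′(0) = 0
h′′′(0) = -12
h^(4)(0) = 0
Dividing each by k! gives the coefficients c_0, ..., c_4.

1 - 2*x^3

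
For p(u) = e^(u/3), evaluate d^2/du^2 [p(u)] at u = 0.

1/9

From the series, [u^2] p = 1/18; multiply by 2! = 2 to get 1/9.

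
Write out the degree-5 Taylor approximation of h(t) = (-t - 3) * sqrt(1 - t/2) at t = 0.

41*t^5/8192 + 31*t^4/2048 + 7*t^3/128 + 11*t^2/32 - t/4 - 3

Multiply each power in the prefactor through the base expansion.
h(0) = -3
h′(0) = -1/4
h′′(0) = 11/16
h′′′(0) = 21/64
h^(4)(0) = 93/256
h^(5)(0) = 615/1024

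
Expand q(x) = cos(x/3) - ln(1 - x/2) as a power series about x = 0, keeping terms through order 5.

Add the two expansions coefficient-wise.
[x^0] = 1;  [x^1] = 1/2;  [x^2] = 5/72;  [x^3] = 1/24;  [x^4] = 251/15552;  [x^5] = 1/160.

x^5/160 + 251*x^4/15552 + x^3/24 + 5*x^2/72 + x/2 + 1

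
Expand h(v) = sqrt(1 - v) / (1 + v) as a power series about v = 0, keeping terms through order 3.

Take the Cauchy product of the two expansions.
[v^0] = 1;  [v^1] = -3/2;  [v^2] = 11/8;  [v^3] = -23/16.

-23*v^3/16 + 11*v^2/8 - 3*v/2 + 1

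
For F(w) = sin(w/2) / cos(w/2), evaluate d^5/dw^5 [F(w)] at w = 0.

1/2

Invert the denominator's series and multiply.
The coefficient of w^5 in the expansion is 1/240, so F^(5)(0) = 5! * (1/240) = 1/2.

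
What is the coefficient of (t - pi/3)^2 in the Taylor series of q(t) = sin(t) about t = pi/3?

q(pi/3) = sqrt(3)/2
q′(pi/3) = 1/2
q′′(pi/3) = -sqrt(3)/2

-sqrt(3)/4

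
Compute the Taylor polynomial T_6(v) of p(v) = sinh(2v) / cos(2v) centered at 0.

48*v^5/5 + 16*v^3/3 + 2*v

Write the quotient as an unknown series and match coefficients against numerator = denominator · series.
[v^0] = 0;  [v^1] = 2;  [v^2] = 0;  [v^3] = 16/3;  [v^4] = 0;  [v^5] = 48/5;  [v^6] = 0.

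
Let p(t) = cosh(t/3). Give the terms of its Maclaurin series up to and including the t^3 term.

p(0) = 1
p′(0) = 0
p′′(0) = 1/9
p′′′(0) = 0
Then c_k = p^(k)(0)/k! gives each Taylor coefficient.

t^2/18 + 1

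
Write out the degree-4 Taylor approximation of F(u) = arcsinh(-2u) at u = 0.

4*u^3/3 - 2*u

F(0) = 0
F′(0) = -2
F′′(0) = 0
F′′′(0) = 8
F^(4)(0) = 0
Then c_k = F^(k)(0)/k! gives each Taylor coefficient.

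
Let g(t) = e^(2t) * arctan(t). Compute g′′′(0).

10

Take the Cauchy product of the two expansions.
The coefficient of t^3 in the expansion is 5/3, so g′′′(0) = 3! * (5/3) = 10.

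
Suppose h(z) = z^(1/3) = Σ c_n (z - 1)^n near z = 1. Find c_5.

22/729

[(z - 1)^0] = 1;  [(z - 1)^1] = 1/3;  [(z - 1)^2] = -1/9;  [(z - 1)^3] = 5/81;  [(z - 1)^4] = -10/243;  [(z - 1)^5] = 22/729.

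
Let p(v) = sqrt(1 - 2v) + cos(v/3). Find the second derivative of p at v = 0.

-10/9

Expand each term separately and add.
The coefficient of v^2 in the expansion is -5/9, so p′′(0) = 2! * (-5/9) = -10/9.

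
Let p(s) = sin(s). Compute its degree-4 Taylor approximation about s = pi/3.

p(pi/3) = sqrt(3)/2
p′(pi/3) = 1/2
p′′(pi/3) = -sqrt(3)/2
p′′′(pi/3) = -1/2
p^(4)(pi/3) = sqrt(3)/2
Dividing each by k! gives the coefficients c_0, ..., c_4.

sqrt(3)*(s - pi/3)^4/48 - (s - pi/3)^3/12 - sqrt(3)*(s - pi/3)^2/4 + (s - pi/3)/2 + sqrt(3)/2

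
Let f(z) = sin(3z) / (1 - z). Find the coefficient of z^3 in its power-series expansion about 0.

Expand each factor separately, then convolve coefficients.

-3/2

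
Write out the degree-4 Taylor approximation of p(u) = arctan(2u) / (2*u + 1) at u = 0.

Use 1/(1 - r) = Σ r^k on the denominator, then take the Cauchy product.
[u^0] = 0;  [u^1] = 2;  [u^2] = -4;  [u^3] = 16/3;  [u^4] = -32/3.

-32*u^4/3 + 16*u^3/3 - 4*u^2 + 2*u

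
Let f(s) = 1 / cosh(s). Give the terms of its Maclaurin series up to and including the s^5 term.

5*s^4/24 - s^2/2 + 1

Divide the numerator series by the denominator series (power-series long division).
f(0) = 1
f′(0) = 0
f′′(0) = -1
f′′′(0) = 0
f^(4)(0) = 5
f^(5)(0) = 0
Then c_k = f^(k)(0)/k! gives each Taylor coefficient.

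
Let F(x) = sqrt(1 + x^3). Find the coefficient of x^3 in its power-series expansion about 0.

F(0) = 1
F′(0) = 0
F′′(0) = 0
F′′′(0) = 3
So c_3 = F′′′(0)/3! = 1/2.

1/2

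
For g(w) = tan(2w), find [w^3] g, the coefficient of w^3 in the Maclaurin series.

[w^0] = 0;  [w^1] = 2;  [w^2] = 0;  [w^3] = 8/3.

8/3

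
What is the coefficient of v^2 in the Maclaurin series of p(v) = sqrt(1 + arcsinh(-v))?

Let u equal the inner series; expand the outer function in u and truncate.

-1/8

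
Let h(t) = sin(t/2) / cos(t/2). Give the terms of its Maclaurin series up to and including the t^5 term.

t^5/240 + t^3/24 + t/2

Write the quotient as an unknown series and match coefficients against numerator = denominator · series.
[t^0] = 0;  [t^1] = 1/2;  [t^2] = 0;  [t^3] = 1/24;  [t^4] = 0;  [t^5] = 1/240.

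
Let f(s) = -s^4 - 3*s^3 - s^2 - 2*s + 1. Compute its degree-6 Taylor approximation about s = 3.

Use the known series and substitute for the argument.
f(3) = -176
f′(3) = -197
f′′(3) = -164
f′′′(3) = -90
f^(4)(3) = -24
f^(5)(3) = 0
f^(6)(3) = 0
Dividing each by k! gives the coefficients c_0, ..., c_6.

-(s - 3)^4 - 15*(s - 3)^3 - 82*(s - 3)^2 - 197*(s - 3) - 176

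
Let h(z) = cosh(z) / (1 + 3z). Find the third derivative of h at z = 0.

-171

Write out both Maclaurin series and multiply, keeping only the needed powers.
From the series, [z^3] h = -57/2; multiply by 3! = 6 to get -171.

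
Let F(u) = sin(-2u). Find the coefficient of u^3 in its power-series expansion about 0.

4/3

F(0) = 0
F′(0) = -2
F′′(0) = 0
F′′′(0) = 8
The Taylor polynomial is Σ F^(k)(0)/k! · u^k.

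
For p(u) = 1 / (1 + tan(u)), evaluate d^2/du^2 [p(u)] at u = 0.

Use the geometric series for the reciprocal, then substitute.
From the series, [u^2] p = 1; multiply by 2! = 2 to get 2.

2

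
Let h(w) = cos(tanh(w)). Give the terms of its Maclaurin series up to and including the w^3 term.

1 - w^2/2

Plug the Maclaurin series of the inner function into that of the outer and collect terms.
h(0) = 1
h′(0) = 0
h′′(0) = -1
h′′′(0) = 0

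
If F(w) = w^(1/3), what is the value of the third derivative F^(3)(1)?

Apply the Taylor formula c_k = f^(k)(a)/k!.
The coefficient of (w - 1)^3 in the expansion is 5/81, so F′′′(1) = 3! * (5/81) = 10/27.

10/27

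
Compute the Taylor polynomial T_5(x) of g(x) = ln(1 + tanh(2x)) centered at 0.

Let u equal the inner series; expand the outer function in u and truncate.
[x^0] = 0;  [x^1] = 2;  [x^2] = -2;  [x^3] = 0;  [x^4] = 4/3;  [x^5] = 0.

4*x^4/3 - 2*x^2 + 2*x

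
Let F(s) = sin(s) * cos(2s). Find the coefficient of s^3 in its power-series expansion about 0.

-13/6

Expand each factor separately, then convolve coefficients.
[s^0] = 0;  [s^1] = 1;  [s^2] = 0;  [s^3] = -13/6.
So c_3 = F′′′(0)/3! = -13/6.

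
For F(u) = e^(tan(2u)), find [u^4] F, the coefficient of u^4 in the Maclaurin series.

6

Compose series: expand the inner function first, then feed it into the outer expansion.
F(0) = 1
F′(0) = 2
F′′(0) = 4
F′′′(0) = 24
F^(4)(0) = 144
So c_4 = F^(4)(0)/4! = 6.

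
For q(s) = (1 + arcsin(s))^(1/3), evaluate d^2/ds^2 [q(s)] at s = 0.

-2/9

Compose series: expand the inner function first, then feed it into the outer expansion.
The coefficient of s^2 in the expansion is -1/9, so q′′(0) = 2! * (-1/9) = -2/9.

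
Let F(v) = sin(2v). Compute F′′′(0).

-8

The coefficient of v^3 in the expansion is -4/3, so F′′′(0) = 3! * (-4/3) = -8.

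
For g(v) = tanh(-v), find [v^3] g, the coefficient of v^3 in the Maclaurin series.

[v^0] = 0;  [v^1] = -1;  [v^2] = 0;  [v^3] = 1/3.
So c_3 = g′′′(0)/3! = 1/3.

1/3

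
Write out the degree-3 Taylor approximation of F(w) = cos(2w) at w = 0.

Compute the successive derivatives at the expansion point and divide by k!.
F(0) = 1
F′(0) = 0
F′′(0) = -4
F′′′(0) = 0
Then c_k = F^(k)(0)/k! gives each Taylor coefficient.

1 - 2*w^2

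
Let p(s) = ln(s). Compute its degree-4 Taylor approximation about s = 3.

p(3) = ln(3)
p′(3) = 1/3
p′′(3) = -1/9
p′′′(3) = 2/27
p^(4)(3) = -2/27

-(s - 3)^4/324 + (s - 3)^3/81 - (s - 3)^2/18 + (s - 3)/3 + ln(3)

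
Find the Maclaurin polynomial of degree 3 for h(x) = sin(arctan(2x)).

Plug the Maclaurin series of the inner function into that of the outer and collect terms.
[x^0] = 0;  [x^1] = 2;  [x^2] = 0;  [x^3] = -4.

-4*x^3 + 2*x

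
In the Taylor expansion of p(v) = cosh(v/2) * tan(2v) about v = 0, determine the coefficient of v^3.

Take the Cauchy product of the two expansions.
So c_3 = p′′′(0)/3! = 35/12.

35/12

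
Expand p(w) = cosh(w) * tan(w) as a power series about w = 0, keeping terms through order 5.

Take the Cauchy product of the two expansions.
[w^0] = 0;  [w^1] = 1;  [w^2] = 0;  [w^3] = 5/6;  [w^4] = 0;  [w^5] = 41/120.

41*w^5/120 + 5*w^3/6 + w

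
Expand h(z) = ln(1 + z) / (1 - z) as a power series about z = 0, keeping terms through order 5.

Expand 1/(denominator) as a geometric series and multiply by the numerator's series.
h(0) = 0
h′(0) = 1
h′′(0) = 1
h′′′(0) = 5
h^(4)(0) = 14
h^(5)(0) = 94
Dividing each by k! gives the coefficients c_0, ..., c_5.

47*z^5/60 + 7*z^4/12 + 5*z^3/6 + z^2/2 + z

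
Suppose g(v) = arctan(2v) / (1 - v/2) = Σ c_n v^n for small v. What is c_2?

1

Multiply the two series term by term and collect like powers.
g(0) = 0
g′(0) = 2
g′′(0) = 2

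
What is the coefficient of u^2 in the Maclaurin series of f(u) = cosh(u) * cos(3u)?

-4

Expand each factor separately, then convolve coefficients.
f(0) = 1
f′(0) = 0
f′′(0) = -8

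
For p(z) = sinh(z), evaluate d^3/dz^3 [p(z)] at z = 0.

1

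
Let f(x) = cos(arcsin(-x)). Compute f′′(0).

-1

Let u equal the inner series; expand the outer function in u and truncate.
The coefficient of x^2 in the expansion is -1/2, so f′′(0) = 2! * (-1/2) = -1.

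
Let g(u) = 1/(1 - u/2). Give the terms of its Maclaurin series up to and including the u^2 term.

g(0) = 1
g′(0) = 1/2
g′′(0) = 1/2

u^2/4 + u/2 + 1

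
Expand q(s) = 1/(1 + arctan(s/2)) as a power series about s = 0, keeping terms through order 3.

-s^3/12 + s^2/4 - s/2 + 1

Compose series: expand the inner function first, then feed it into the outer expansion.
q(0) = 1
q′(0) = -1/2
q′′(0) = 1/2
q′′′(0) = -1/2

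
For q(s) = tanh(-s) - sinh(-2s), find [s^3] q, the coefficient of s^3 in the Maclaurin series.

5/3

Combine the two series term by term.
[s^0] = 0;  [s^1] = 1;  [s^2] = 0;  [s^3] = 5/3.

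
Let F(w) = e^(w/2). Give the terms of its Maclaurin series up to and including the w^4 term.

F(0) = 1
F′(0) = 1/2
F′′(0) = 1/4
F′′′(0) = 1/8
F^(4)(0) = 1/16

w^4/384 + w^3/48 + w^2/8 + w/2 + 1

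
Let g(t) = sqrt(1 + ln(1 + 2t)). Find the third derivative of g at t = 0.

Let u equal the inner series; expand the outer function in u and truncate.
The coefficient of t^3 in the expansion is 17/6, so g′′′(0) = 3! * (17/6) = 17.

17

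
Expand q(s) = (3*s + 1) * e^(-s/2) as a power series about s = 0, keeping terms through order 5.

Multiply each power in the prefactor through the base expansion.
[s^0] = 1;  [s^1] = 5/2;  [s^2] = -11/8;  [s^3] = 17/48;  [s^4] = -23/384;  [s^5] = 29/3840.

29*s^5/3840 - 23*s^4/384 + 17*s^3/48 - 11*s^2/8 + 5*s/2 + 1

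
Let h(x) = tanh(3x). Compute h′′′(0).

The coefficient of x^3 in the expansion is -9, so h′′′(0) = 3! * (-9) = -54.

-54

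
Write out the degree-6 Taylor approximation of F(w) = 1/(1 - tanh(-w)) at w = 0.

Let u equal the inner series; expand the outer function in u and truncate.

2*w^6/45 - 2*w^5/15 + w^4/3 - 2*w^3/3 + w^2 - w + 1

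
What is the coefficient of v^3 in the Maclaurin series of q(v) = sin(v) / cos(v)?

1/3

Write the quotient as an unknown series and match coefficients against numerator = denominator · series.
q(0) = 0
q′(0) = 1
q′′(0) = 0
q′′′(0) = 2
Then c_k = q^(k)(0)/k! gives each Taylor coefficient.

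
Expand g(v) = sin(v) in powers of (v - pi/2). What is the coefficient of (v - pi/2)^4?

1/24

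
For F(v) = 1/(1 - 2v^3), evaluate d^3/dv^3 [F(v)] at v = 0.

The coefficient of v^3 in the expansion is 2, so F′′′(0) = 3! * (2) = 12.

12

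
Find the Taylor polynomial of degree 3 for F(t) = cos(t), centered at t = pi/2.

[(t - pi/2)^0] = 0;  [(t - pi/2)^1] = -1;  [(t - pi/2)^2] = 0;  [(t - pi/2)^3] = 1/6.

(t - pi/2)^3/6 - (t - pi/2)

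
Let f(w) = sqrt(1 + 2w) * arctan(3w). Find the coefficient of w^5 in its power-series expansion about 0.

2049/40

Write out both Maclaurin series and multiply, keeping only the needed powers.
f(0) = 0
f′(0) = 3
f′′(0) = 6
f′′′(0) = -63
f^(4)(0) = -180
f^(5)(0) = 6147
Then c_k = f^(k)(0)/k! gives each Taylor coefficient.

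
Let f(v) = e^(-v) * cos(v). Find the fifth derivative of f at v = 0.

4

Take the Cauchy product of the two expansions.
The coefficient of v^5 in the expansion is 1/30, so f^(5)(0) = 5! * (1/30) = 4.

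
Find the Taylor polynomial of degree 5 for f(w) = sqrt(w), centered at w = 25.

[(w - 25)^0] = 5;  [(w - 25)^1] = 1/10;  [(w - 25)^2] = -1/1000;  [(w - 25)^3] = 1/50000;  [(w - 25)^4] = -1/2000000;  [(w - 25)^5] = 7/500000000.

7*(w - 25)^5/500000000 - (w - 25)^4/2000000 + (w - 25)^3/50000 - (w - 25)^2/1000 + (w - 25)/10 + 5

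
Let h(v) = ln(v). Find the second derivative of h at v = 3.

-1/9

Compute the successive derivatives at the expansion point and divide by k!.
The coefficient of (v - 3)^2 in the expansion is -1/18, so h′′(3) = 2! * (-1/18) = -1/9.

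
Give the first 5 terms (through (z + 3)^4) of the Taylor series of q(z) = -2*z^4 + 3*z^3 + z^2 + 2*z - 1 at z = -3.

[(z + 3)^0] = -241;  [(z + 3)^1] = 293;  [(z + 3)^2] = -134;  [(z + 3)^3] = 27;  [(z + 3)^4] = -2.

-2*(z + 3)^4 + 27*(z + 3)^3 - 134*(z + 3)^2 + 293*(z + 3) - 241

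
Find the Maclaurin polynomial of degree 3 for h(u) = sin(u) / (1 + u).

5*u^3/6 - u^2 + u

Write out both Maclaurin series and multiply, keeping only the needed powers.
h(0) = 0
h′(0) = 1
h′′(0) = -2
h′′′(0) = 5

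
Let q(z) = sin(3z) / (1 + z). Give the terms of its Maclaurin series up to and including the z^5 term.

21*z^5/40 + 3*z^4/2 - 3*z^3/2 - 3*z^2 + 3*z

Write out both Maclaurin series and multiply, keeping only the needed powers.
q(0) = 0
q′(0) = 3
q′′(0) = -6
q′′′(0) = -9
q^(4)(0) = 36
q^(5)(0) = 63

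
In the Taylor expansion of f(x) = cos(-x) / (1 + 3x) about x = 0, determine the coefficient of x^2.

17/2

Multiply the two series term by term and collect like powers.
f(0) = 1
f′(0) = -3
f′′(0) = 17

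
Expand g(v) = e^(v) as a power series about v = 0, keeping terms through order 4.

v^4/24 + v^3/6 + v^2/2 + v + 1

Differentiate repeatedly and evaluate at the center.
g(0) = 1
g′(0) = 1
g′′(0) = 1
g′′′(0) = 1
g^(4)(0) = 1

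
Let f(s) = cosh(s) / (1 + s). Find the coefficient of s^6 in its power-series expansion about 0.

Write out both Maclaurin series and multiply, keeping only the needed powers.
f(0) = 1
f′(0) = -1
f′′(0) = 3
f′′′(0) = -9
f^(4)(0) = 37
f^(5)(0) = -185
f^(6)(0) = 1111

1111/720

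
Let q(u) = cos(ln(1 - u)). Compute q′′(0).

Compose series: expand the inner function first, then feed it into the outer expansion.
The coefficient of u^2 in the expansion is -1/2, so q′′(0) = 2! * (-1/2) = -1.

-1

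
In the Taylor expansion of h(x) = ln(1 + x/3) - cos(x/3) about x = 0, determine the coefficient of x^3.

Expand each term separately and add.
h(0) = -1
h′(0) = 1/3
h′′(0) = 0
h′′′(0) = 2/27
So c_3 = h′′′(0)/3! = 1/81.

1/81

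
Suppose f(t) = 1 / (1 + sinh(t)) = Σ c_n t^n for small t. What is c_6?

Expand as Σ (-1)^k u^k with u equal to the inner function's series.
f(0) = 1
f′(0) = -1
f′′(0) = 2
f′′′(0) = -7
f^(4)(0) = 32
f^(5)(0) = -181
f^(6)(0) = 1232

77/45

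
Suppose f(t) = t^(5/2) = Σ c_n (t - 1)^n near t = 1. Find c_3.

Use the known series and substitute for the argument.
f(1) = 1
f′(1) = 5/2
f′′(1) = 15/4
f′′′(1) = 15/8

5/16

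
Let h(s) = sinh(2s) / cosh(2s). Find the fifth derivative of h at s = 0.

Write the quotient as an unknown series and match coefficients against numerator = denominator · series.
The coefficient of s^5 in the expansion is 64/15, so h^(5)(0) = 5! * (64/15) = 512.

512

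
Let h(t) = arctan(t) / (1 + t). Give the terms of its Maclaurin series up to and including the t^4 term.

-2*t^4/3 + 2*t^3/3 - t^2 + t

Multiply the two series term by term and collect like powers.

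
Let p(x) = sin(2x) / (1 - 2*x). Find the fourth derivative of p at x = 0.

Multiply the numerator's expansion by the denominator's geometric series.
The coefficient of x^4 in the expansion is 40/3, so p^(4)(0) = 4! * (40/3) = 320.

320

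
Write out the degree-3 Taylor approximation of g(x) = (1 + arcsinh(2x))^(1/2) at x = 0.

-x^3/6 - x^2/2 + x + 1

Compose series: expand the inner function first, then feed it into the outer expansion.
[x^0] = 1;  [x^1] = 1;  [x^2] = -1/2;  [x^3] = -1/6.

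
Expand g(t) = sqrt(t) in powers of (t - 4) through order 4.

[(t - 4)^0] = 2;  [(t - 4)^1] = 1/4;  [(t - 4)^2] = -1/64;  [(t - 4)^3] = 1/512;  [(t - 4)^4] = -5/16384.

-5*(t - 4)^4/16384 + (t - 4)^3/512 - (t - 4)^2/64 + (t - 4)/4 + 2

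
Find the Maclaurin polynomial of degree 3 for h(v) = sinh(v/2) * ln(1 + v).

-v^3/4 + v^2/2

Write out both Maclaurin series and multiply, keeping only the needed powers.
[v^0] = 0;  [v^1] = 0;  [v^2] = 1/2;  [v^3] = -1/4.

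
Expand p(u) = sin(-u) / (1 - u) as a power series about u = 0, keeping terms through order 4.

Expand 1/(denominator) as a geometric series and multiply by the numerator's series.
p(0) = 0
p′(0) = -1
p′′(0) = -2
p′′′(0) = -5
p^(4)(0) = -20
Then c_k = p^(k)(0)/k! gives each Taylor coefficient.

-5*u^4/6 - 5*u^3/6 - u^2 - u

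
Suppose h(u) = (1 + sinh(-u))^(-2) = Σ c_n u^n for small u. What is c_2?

Compose series: expand the inner function first, then feed it into the outer expansion.

3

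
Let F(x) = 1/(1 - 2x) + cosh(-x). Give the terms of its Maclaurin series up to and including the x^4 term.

385*x^4/24 + 8*x^3 + 9*x^2/2 + 2*x + 2

Combine the two series term by term.
F(0) = 2
F′(0) = 2
F′′(0) = 9
F′′′(0) = 48
F^(4)(0) = 385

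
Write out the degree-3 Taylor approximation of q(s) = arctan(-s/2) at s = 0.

s^3/24 - s/2

[s^0] = 0;  [s^1] = -1/2;  [s^2] = 0;  [s^3] = 1/24.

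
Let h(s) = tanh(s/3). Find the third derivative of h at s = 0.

-2/27

The coefficient of s^3 in the expansion is -1/81, so h′′′(0) = 3! * (-1/81) = -2/27.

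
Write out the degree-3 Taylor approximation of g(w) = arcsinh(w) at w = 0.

-w^3/6 + w

[w^0] = 0;  [w^1] = 1;  [w^2] = 0;  [w^3] = -1/6.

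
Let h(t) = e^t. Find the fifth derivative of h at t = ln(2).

From the series, [(t - ln(2))^5] h = 1/60; multiply by 5! = 120 to get 2.

2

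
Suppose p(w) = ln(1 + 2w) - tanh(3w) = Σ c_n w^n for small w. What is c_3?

Combine the two series term by term.
[w^0] = 0;  [w^1] = -1;  [w^2] = -2;  [w^3] = 35/3.

35/3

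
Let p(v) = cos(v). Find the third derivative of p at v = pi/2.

1

The coefficient of (v - pi/2)^3 in the expansion is 1/6, so p′′′(pi/2) = 3! * (1/6) = 1.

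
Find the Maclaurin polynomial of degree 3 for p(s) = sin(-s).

s^3/6 - s

[s^0] = 0;  [s^1] = -1;  [s^2] = 0;  [s^3] = 1/6.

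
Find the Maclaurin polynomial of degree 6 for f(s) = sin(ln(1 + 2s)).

Plug the Maclaurin series of the inner function into that of the outer and collect terms.
f(0) = 0
f′(0) = 2
f′′(0) = -4
f′′′(0) = 8
f^(4)(0) = 0
f^(5)(0) = -320
f^(6)(0) = 5760
Dividing each by k! gives the coefficients c_0, ..., c_6.

8*s^6 - 8*s^5/3 + 4*s^3/3 - 2*s^2 + 2*s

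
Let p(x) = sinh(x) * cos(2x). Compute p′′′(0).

-11

Expand each factor separately, then convolve coefficients.
From the series, [x^3] p = -11/6; multiply by 3! = 6 to get -11.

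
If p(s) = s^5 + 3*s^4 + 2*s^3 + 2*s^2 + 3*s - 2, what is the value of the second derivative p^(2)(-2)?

The coefficient of (s + 2)^2 in the expansion is -18, so p′′(-2) = 2! * (-18) = -36.

-36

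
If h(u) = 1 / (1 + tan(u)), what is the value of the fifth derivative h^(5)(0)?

-256

Use the geometric series for the reciprocal, then substitute.
From the series, [u^5] h = -32/15; multiply by 5! = 120 to get -256.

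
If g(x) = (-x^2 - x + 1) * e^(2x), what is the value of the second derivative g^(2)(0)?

-2

Distribute the polynomial across the series and collect like powers.
From the series, [x^2] g = -1; multiply by 2! = 2 to get -2.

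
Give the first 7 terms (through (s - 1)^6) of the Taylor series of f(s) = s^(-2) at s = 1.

7*(s - 1)^6 - 6*(s - 1)^5 + 5*(s - 1)^4 - 4*(s - 1)^3 + 3*(s - 1)^2 - 2*(s - 1) + 1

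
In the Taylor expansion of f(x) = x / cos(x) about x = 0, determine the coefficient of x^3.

Divide the numerator series by the denominator series (power-series long division).
f(0) = 0
f′(0) = 1
f′′(0) = 0
f′′′(0) = 3
So c_3 = f′′′(0)/3! = 1/2.

1/2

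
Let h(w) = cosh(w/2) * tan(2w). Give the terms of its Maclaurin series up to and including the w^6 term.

4421*w^5/960 + 35*w^3/12 + 2*w

Expand each factor separately, then convolve coefficients.
[w^0] = 0;  [w^1] = 2;  [w^2] = 0;  [w^3] = 35/12;  [w^4] = 0;  [w^5] = 4421/960;  [w^6] = 0.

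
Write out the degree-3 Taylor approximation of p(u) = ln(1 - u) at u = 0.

-u^3/3 - u^2/2 - u

p(0) = 0
p′(0) = -1
p′′(0) = -1
p′′′(0) = -2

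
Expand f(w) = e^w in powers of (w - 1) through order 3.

e*(w - 1)^3/6 + e*(w - 1)^2/2 + e*(w - 1) + e

f(1) = e
f′(1) = e
f′′(1) = e
f′′′(1) = e
Dividing each by k! gives the coefficients c_0, ..., c_3.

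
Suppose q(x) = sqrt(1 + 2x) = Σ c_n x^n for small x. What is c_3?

1/2

q(0) = 1
q′(0) = 1
q′′(0) = -1
q′′′(0) = 3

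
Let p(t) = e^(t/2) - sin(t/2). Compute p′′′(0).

1/4

Expand each term separately and add.
The coefficient of t^3 in the expansion is 1/24, so p′′′(0) = 3! * (1/24) = 1/4.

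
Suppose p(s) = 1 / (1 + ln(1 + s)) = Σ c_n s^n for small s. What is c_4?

11/3

Use the geometric series for the reciprocal, then substitute.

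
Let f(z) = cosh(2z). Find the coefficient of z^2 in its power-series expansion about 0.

2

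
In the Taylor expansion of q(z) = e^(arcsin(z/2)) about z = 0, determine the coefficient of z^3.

Substitute the inner expansion into the outer series and collect powers.
q(0) = 1
q′(0) = 1/2
q′′(0) = 1/4
q′′′(0) = 1/4

1/24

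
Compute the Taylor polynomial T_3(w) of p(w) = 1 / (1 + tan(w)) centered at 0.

-4*w^3/3 + w^2 - w + 1

Write 1/(1+u) = 1 - u + u^2 - u^3 + ... and substitute the series for u.
[w^0] = 1;  [w^1] = -1;  [w^2] = 1;  [w^3] = -4/3.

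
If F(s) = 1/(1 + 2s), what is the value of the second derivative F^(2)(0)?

From the series, [s^2] F = 4; multiply by 2! = 2 to get 8.

8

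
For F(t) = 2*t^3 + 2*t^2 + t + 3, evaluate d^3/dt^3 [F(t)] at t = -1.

12

The coefficient of (t + 1)^3 in the expansion is 2, so F′′′(-1) = 3! * (2) = 12.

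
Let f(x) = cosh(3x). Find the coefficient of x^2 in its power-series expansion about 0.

f(0) = 1
f′(0) = 0
f′′(0) = 9

9/2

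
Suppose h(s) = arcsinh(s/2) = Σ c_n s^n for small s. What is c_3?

-1/48

h(0) = 0
h′(0) = 1/2
h′′(0) = 0
h′′′(0) = -1/8
Dividing each by k! gives the coefficients c_0, ..., c_3.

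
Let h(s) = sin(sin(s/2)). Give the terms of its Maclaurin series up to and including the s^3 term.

Let u equal the inner series; expand the outer function in u and truncate.
h(0) = 0
h′(0) = 1/2
h′′(0) = 0
h′′′(0) = -1/4
The Taylor polynomial is Σ h^(k)(0)/k! · s^k.

-s^3/24 + s/2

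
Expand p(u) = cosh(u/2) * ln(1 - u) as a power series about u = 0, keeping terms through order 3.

Take the Cauchy product of the two expansions.
p(0) = 0
p′(0) = -1
p′′(0) = -1
p′′′(0) = -11/4
Dividing each by k! gives the coefficients c_0, ..., c_3.

-11*u^3/24 - u^2/2 - u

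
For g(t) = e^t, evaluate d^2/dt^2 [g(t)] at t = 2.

Compute the successive derivatives at the expansion point and divide by k!.
The coefficient of (t - 2)^2 in the expansion is e^(2)/2, so g′′(2) = 2! * (e^(2)/2) = e^(2).

e^(2)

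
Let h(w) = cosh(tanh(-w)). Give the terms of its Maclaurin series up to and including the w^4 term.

Substitute the inner expansion into the outer series and collect powers.
[w^0] = 1;  [w^1] = 0;  [w^2] = 1/2;  [w^3] = 0;  [w^4] = -7/24.

-7*w^4/24 + w^2/2 + 1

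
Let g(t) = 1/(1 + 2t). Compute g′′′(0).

-48

Apply the Taylor formula c_k = f^(k)(a)/k!.
The coefficient of t^3 in the expansion is -8, so g′′′(0) = 3! * (-8) = -48.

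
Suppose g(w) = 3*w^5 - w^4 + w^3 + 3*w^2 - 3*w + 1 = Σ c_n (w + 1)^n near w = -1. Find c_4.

-16

g(-1) = 2
g′(-1) = 13
g′′(-1) = -72
g′′′(-1) = 210
g^(4)(-1) = -384
So c_4 = g^(4)(-1)/4! = -16.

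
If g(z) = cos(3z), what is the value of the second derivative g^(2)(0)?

Apply the Taylor formula c_k = f^(k)(a)/k!.
The coefficient of z^2 in the expansion is -9/2, so g′′(0) = 2! * (-9/2) = -9.

-9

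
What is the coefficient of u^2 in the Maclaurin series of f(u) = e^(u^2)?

[u^0] = 1;  [u^1] = 0;  [u^2] = 1.

1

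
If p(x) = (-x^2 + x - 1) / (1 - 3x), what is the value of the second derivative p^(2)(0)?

-14

Shift and add copies of the series according to the polynomial's terms.
The coefficient of x^2 in the expansion is -7, so p′′(0) = 2! * (-7) = -14.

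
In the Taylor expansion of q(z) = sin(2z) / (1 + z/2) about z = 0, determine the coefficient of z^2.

-1

Multiply the two series term by term and collect like powers.
q(0) = 0
q′(0) = 2
q′′(0) = -2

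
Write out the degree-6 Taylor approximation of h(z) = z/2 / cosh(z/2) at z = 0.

5*z^5/768 - z^3/16 + z/2

Invert the denominator's series and multiply.
h(0) = 0
h′(0) = 1/2
h′′(0) = 0
h′′′(0) = -3/8
h^(4)(0) = 0
h^(5)(0) = 25/32
h^(6)(0) = 0
Then c_k = h^(k)(0)/k! gives each Taylor coefficient.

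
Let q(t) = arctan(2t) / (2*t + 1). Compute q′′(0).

Use 1/(1 - r) = Σ r^k on the denominator, then take the Cauchy product.
The coefficient of t^2 in the expansion is -4, so q′′(0) = 2! * (-4) = -8.

-8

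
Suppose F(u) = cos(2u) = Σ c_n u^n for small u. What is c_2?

F(0) = 1
F′(0) = 0
F′′(0) = -4
Dividing each by k! gives the coefficients c_0, ..., c_2.

-2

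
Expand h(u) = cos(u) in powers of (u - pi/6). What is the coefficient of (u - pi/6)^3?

1/12

Use the known series and substitute for the argument.
h(pi/6) = sqrt(3)/2
h′(pi/6) = -1/2
h′′(pi/6) = -sqrt(3)/2
h′′′(pi/6) = 1/2
Then c_k = h^(k)(pi/6)/k! gives each Taylor coefficient.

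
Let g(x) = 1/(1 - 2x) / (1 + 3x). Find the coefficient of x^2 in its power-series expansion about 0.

7

Write out both Maclaurin series and multiply, keeping only the needed powers.
g(0) = 1
g′(0) = -1
g′′(0) = 14
Dividing each by k! gives the coefficients c_0, ..., c_2.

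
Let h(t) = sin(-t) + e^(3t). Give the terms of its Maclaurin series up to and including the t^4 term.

Combine the two series term by term.
[t^0] = 1;  [t^1] = 2;  [t^2] = 9/2;  [t^3] = 14/3;  [t^4] = 27/8.

27*t^4/8 + 14*t^3/3 + 9*t^2/2 + 2*t + 1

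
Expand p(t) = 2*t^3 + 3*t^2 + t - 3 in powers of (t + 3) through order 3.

2*(t + 3)^3 - 15*(t + 3)^2 + 37*(t + 3) - 33

p(-3) = -33
p′(-3) = 37
p′′(-3) = -30
p′′′(-3) = 12
Dividing each by k! gives the coefficients c_0, ..., c_3.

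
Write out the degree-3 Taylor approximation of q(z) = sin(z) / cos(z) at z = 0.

Invert the denominator's series and multiply.
q(0) = 0
q′(0) = 1
q′′(0) = 0
q′′′(0) = 2

z^3/3 + z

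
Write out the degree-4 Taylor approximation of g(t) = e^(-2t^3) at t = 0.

1 - 2*t^3

g(0) = 1
g′(0) = 0
g′′(0) = 0
g′′′(0) = -12
g^(4)(0) = 0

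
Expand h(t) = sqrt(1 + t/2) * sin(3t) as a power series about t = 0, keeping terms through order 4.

-141*t^4/128 - 147*t^3/32 + 3*t^2/4 + 3*t

Expand each factor separately, then convolve coefficients.
h(0) = 0
h′(0) = 3
h′′(0) = 3/2
h′′′(0) = -441/16
h^(4)(0) = -423/16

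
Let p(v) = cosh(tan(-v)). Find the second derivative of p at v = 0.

Let u equal the inner series; expand the outer function in u and truncate.
From the series, [v^2] p = 1/2; multiply by 2! = 2 to get 1.

1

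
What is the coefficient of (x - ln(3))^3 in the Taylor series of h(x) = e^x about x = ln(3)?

h(ln(3)) = 3
h′(ln(3)) = 3
h′′(ln(3)) = 3
h′′′(ln(3)) = 3
So c_3 = h′′′(ln(3))/3! = 1/2.

1/2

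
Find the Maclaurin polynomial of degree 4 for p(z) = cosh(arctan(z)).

Compose series: expand the inner function first, then feed it into the outer expansion.
p(0) = 1
p′(0) = 0
p′′(0) = 1
p′′′(0) = 0
p^(4)(0) = -7
The Taylor polynomial is Σ p^(k)(0)/k! · z^k.

-7*z^4/24 + z^2/2 + 1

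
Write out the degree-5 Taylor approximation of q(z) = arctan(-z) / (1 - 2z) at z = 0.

Take the Cauchy product of the two expansions.
[z^0] = 0;  [z^1] = -1;  [z^2] = -2;  [z^3] = -11/3;  [z^4] = -22/3;  [z^5] = -223/15.

-223*z^5/15 - 22*z^4/3 - 11*z^3/3 - 2*z^2 - z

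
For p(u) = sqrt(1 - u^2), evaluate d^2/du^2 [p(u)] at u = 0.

-1

Compute the successive derivatives at the expansion point and divide by k!.
From the series, [u^2] p = -1/2; multiply by 2! = 2 to get -1.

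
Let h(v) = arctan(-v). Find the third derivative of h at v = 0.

2

The coefficient of v^3 in the expansion is 1/3, so h′′′(0) = 3! * (1/3) = 2.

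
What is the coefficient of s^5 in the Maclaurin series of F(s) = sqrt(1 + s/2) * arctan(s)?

6389/30720

Expand each factor separately, then convolve coefficients.
F(0) = 0
F′(0) = 1
F′′(0) = 1/2
F′′′(0) = -35/16
F^(4)(0) = -29/16
F^(5)(0) = 6389/256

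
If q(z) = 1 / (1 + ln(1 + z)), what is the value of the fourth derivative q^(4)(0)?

88

Use the geometric series for the reciprocal, then substitute.
The coefficient of z^4 in the expansion is 11/3, so q^(4)(0) = 4! * (11/3) = 88.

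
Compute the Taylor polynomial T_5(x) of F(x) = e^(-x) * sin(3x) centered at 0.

Multiply the two series term by term and collect like powers.

-x^5/10 + 4*x^4 - 3*x^3 - 3*x^2 + 3*x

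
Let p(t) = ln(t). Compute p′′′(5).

2/125

Use the known series and substitute for the argument.
From the series, [(t - 5)^3] p = 1/375; multiply by 3! = 6 to get 2/125.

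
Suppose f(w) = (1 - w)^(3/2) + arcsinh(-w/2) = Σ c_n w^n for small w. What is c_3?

Expand each term separately and add.
f(0) = 1
f′(0) = -2
f′′(0) = 3/4
f′′′(0) = 1/2
So c_3 = f′′′(0)/3! = 1/12.

1/12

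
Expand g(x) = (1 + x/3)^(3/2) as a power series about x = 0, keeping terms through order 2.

x^2/24 + x/2 + 1

Use the known series and substitute for the argument.
g(0) = 1
g′(0) = 1/2
g′′(0) = 1/12
Dividing each by k! gives the coefficients c_0, ..., c_2.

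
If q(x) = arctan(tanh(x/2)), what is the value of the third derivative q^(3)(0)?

-1/2

Substitute the inner expansion into the outer series and collect powers.
The coefficient of x^3 in the expansion is -1/12, so q′′′(0) = 3! * (-1/12) = -1/2.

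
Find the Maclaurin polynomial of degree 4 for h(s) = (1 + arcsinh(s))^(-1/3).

17*s^4/243 - 19*s^3/162 + 2*s^2/9 - s/3 + 1

Substitute the inner expansion into the outer series and collect powers.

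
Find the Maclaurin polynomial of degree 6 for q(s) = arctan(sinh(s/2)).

s^5/768 - s^3/48 + s/2

Substitute the inner expansion into the outer series and collect powers.
q(0) = 0
q′(0) = 1/2
q′′(0) = 0
q′′′(0) = -1/8
q^(4)(0) = 0
q^(5)(0) = 5/32
q^(6)(0) = 0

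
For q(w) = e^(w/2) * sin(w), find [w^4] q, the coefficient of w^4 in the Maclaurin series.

Multiply the two series term by term and collect like powers.
So c_4 = q^(4)(0)/4! = -1/16.

-1/16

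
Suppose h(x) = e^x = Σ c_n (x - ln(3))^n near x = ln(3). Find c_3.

1/2

[(x - ln(3))^0] = 3;  [(x - ln(3))^1] = 3;  [(x - ln(3))^2] = 3/2;  [(x - ln(3))^3] = 1/2.
So c_3 = h′′′(ln(3))/3! = 1/2.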